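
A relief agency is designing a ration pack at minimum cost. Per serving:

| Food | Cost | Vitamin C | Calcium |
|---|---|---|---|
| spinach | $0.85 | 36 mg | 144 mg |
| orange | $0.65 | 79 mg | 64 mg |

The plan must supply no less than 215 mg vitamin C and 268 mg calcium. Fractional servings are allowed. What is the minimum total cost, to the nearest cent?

$2.22

An LP optimum is at a vertex; with two nutrient constraints at most two foods are used. Check each candidate.
spinach only: max(215/36, 268/144) = 5.972 servings → $5.08.
orange only: max(215/79, 268/64) = 4.188 servings → $2.72.
spinach + orange with both tight: 0.817 servings and 2.349 servings → $2.22.
The minimum over all feasible corners is $2.22.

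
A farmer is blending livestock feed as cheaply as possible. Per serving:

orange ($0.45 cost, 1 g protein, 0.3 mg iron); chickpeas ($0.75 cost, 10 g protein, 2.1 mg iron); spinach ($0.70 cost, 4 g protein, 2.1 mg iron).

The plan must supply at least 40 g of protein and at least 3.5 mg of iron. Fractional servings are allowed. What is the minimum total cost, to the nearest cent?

Minimising a linear cost over {protein ≥ 40, iron ≥ 3.5, servings ≥ 0} — the optimum is at a vertex, using one or two foods.
orange only: max(40/1, 3.5/0.3) = 40 servings → $18.00.
chickpeas only: max(40/10, 3.5/2.1) = 4 servings → $3.00.
spinach only: max(40/4, 3.5/2.1) = 10 servings → $7.00.
orange + chickpeas: the both-tight solution has a negative serving — not a feasible corner.
orange + spinach with both targets exact would need a negative amount; discard.
chickpeas + spinach: intersection lies outside the first quadrant.
The minimum over all feasible corners is $3.00.

$3.00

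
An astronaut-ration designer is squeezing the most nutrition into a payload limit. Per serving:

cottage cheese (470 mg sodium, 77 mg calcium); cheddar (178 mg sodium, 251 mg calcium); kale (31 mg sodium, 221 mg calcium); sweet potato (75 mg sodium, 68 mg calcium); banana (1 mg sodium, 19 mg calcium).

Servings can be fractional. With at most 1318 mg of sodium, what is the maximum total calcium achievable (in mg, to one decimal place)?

25042.0 mg

Calcium per mg sodium: banana 19, kale 7.129, cheddar 1.41, sweet potato 0.9067, cottage cheese 0.1638.
With no serving limits, spend the whole sodium allowance on banana: 1318 mg / 1 mg × 19 mg = 25042.0 mg.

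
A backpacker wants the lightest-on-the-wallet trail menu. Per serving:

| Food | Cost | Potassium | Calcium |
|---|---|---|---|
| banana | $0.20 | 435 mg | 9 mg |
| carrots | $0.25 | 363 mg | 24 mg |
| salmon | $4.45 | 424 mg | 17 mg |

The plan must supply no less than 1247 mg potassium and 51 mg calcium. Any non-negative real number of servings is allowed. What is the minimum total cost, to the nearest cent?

Check every corner: each single food scaled to meet both minima, and each pair solved so both constraints bind.
banana only: max(1247/435, 51/9) = 5.667 servings → $1.13.
carrots only: max(1247/363, 51/24) = 3.435 servings → $0.86.
salmon only: max(1247/424, 51/17) = 3 servings → $13.35.
banana + carrots with both tight: 1.591 servings and 1.528 servings → $0.70.
banana + salmon: intersection lies outside the first quadrant.
carrots + salmon with both tight: 0.1061 servings and 2.85 servings → $12.71.
Cheapest feasible corner: $0.70.

$0.70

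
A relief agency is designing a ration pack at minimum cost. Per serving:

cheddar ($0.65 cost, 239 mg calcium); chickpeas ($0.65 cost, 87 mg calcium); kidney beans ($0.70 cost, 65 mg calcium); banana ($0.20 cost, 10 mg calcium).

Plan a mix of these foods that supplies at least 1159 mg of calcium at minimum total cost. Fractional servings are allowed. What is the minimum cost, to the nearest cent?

$3.15

Cost per mg of calcium: cheddar $0.0027, chickpeas $0.0075, kidney beans $0.0108, banana $0.0200.
With no serving limits, use only cheddar: 1159 mg / 239 mg = 4.849 servings × $0.65 = $3.15.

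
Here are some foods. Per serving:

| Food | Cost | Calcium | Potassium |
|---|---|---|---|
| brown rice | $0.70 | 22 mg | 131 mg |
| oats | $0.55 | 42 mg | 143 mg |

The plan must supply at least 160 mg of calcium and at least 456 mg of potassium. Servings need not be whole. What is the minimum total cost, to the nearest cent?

$2.10

For a min-cost LP with two ≥-constraints, a basic feasible solution has at most two positive variables.
brown rice only: max(160/22, 456/131) = 7.273 servings → $5.09.
oats only: max(160/42, 456/143) = 3.81 servings → $2.10.
brown rice + oats: intersection lies outside the first quadrant.
The minimum over all feasible corners is $2.10.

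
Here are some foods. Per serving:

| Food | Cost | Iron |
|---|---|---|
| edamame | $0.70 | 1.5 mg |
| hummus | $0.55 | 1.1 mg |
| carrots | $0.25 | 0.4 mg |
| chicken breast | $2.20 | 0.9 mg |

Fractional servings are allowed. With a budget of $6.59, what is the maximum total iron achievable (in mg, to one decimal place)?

Iron per dollar: edamame 2.143, hummus 2, carrots 1.6, chicken breast 0.4091.
With no serving limits, spend the whole cost allowance on edamame: $6.59 / $0.70 × 1.5 mg = 14.1 mg.

14.1 mg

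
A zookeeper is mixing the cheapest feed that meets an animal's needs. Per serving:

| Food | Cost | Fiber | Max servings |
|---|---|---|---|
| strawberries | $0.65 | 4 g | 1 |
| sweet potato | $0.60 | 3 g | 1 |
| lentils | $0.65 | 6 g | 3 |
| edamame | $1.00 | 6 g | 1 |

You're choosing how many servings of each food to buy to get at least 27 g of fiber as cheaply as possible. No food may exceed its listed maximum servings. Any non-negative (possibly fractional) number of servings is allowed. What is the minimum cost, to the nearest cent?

Cost per g of fiber: lentils $0.1083, strawberries $0.1625, edamame $0.1667, sweet potato $0.2000.
Take 3 servings of lentils: +18.0 g fiber for $1.95 (total $1.95, still need 9.0 g).
Take 1 serving of strawberries: +4.0 g fiber for $0.65 (total $2.60, still need 5.0 g).
Take 0.8333 servings of edamame: +5.0 g fiber for $0.83 (total $3.43, still need 0.0 g).
Greedy by cheapest-per-g is optimal for a single linear constraint, so the minimum cost is $3.43.

$3.43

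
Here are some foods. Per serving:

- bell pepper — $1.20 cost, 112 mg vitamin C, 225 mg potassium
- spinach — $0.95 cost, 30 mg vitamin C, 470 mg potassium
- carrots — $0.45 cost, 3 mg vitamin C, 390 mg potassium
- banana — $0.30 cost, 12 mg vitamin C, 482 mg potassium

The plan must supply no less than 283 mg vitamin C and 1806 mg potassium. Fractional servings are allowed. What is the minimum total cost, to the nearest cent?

$3.50

Two binding constraints pin down two serving amounts, so the optimal mix uses at most two foods. The candidates are each food alone (scaled to the tighter of vitamin C/potassium) and each pair with both constraints tight.
bell pepper only: max(283/112, 1806/225) = 8.027 servings → $9.63.
spinach only: max(283/30, 1806/470) = 9.433 servings → $8.96.
carrots only: max(283/3, 1806/390) = 94.33 servings → $42.45.
banana only: max(283/12, 1806/482) = 23.58 servings → $7.08.
bell pepper + spinach with both tight: 1.718 servings and 3.02 servings → $4.93.
bell pepper + carrots with both tight: 2.44 servings and 3.223 servings → $4.38.
bell pepper + banana with both tight: 2.237 servings and 2.703 servings → $3.50.
spinach + carrots: intersection lies outside the first quadrant.
spinach + banana with both targets exact would need a negative amount; discard.
carrots + banana: the both-tight solution has a negative serving — not a feasible corner.
The minimum over all feasible corners is $3.50.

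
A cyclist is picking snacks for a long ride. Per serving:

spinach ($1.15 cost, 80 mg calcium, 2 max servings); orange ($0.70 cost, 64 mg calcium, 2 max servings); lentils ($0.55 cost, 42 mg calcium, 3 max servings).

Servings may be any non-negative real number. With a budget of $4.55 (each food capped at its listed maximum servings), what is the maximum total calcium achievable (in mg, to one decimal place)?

Calcium per dollar: orange 91.43, lentils 76.36, spinach 69.57.
Take 2 servings of orange: spends $1.40, +128.0 mg calcium (running total 128.0 mg).
Take 3 servings of lentils: spends $1.65, +126.0 mg calcium (running total 254.0 mg).
Take 1.304 servings of spinach: spends $1.50, +104.3 mg calcium (running total 358.3 mg).
Greedy by best ratio exhausts the cost allowance optimally: 358.3 mg.

358.3 mg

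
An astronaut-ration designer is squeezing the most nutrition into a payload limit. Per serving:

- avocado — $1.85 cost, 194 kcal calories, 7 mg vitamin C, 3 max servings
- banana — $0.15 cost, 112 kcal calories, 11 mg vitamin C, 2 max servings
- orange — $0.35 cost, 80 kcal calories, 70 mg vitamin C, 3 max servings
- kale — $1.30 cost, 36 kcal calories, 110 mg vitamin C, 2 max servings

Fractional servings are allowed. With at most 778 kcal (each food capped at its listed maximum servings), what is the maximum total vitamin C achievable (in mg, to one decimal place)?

Vitamin C per kcal: kale 3.056, orange 0.875, banana 0.09821, avocado 0.03608.
Take 2 servings of kale: uses 72 kcal, +220.0 mg vitamin C (running total 220.0 mg).
Take 3 servings of orange: uses 240 kcal, +210.0 mg vitamin C (running total 430.0 mg).
Take 2 servings of banana: uses 224 kcal, +22.0 mg vitamin C (running total 452.0 mg).
Take 1.247 servings of avocado: uses 242 kcal, +8.7 mg vitamin C (running total 460.7 mg).
Greedy by best ratio exhausts the calories allowance optimally: 460.7 mg.

460.7 mg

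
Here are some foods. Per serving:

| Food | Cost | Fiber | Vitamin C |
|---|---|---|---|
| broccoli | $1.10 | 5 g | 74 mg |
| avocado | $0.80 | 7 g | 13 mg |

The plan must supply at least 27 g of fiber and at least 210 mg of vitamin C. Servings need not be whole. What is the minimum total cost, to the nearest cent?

At the optimum either one food covers both requirements or two foods hit both targets exactly; no other combination can be cheaper.
broccoli only: max(27/5, 210/74) = 5.4 servings → $5.94.
avocado only: max(27/7, 210/13) = 16.15 servings → $12.92.
broccoli + avocado with both tight: 2.47 servings and 2.093 servings → $4.39.
Cheapest feasible corner: $4.39.

$4.39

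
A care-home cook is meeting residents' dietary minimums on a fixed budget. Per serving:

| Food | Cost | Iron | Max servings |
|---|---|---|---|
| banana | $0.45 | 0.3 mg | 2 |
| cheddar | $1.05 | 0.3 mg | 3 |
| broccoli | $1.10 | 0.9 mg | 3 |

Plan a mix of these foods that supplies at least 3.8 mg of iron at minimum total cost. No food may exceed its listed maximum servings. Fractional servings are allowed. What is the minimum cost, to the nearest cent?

$5.95

Cost per mg of iron: broccoli $1.2222, banana $1.5000, cheddar $3.5000.
Take 3 servings of broccoli: +2.7 mg iron for $3.30 (total $3.30, still need 1.1 mg).
Take 2 servings of banana: +0.6 mg iron for $0.90 (total $4.20, still need 0.5 mg).
Take 1.667 servings of cheddar: +0.5 mg iron for $1.75 (total $5.95, still need 0.0 mg).
Filling from the cheapest source first is optimal under one linear minimum: $5.95.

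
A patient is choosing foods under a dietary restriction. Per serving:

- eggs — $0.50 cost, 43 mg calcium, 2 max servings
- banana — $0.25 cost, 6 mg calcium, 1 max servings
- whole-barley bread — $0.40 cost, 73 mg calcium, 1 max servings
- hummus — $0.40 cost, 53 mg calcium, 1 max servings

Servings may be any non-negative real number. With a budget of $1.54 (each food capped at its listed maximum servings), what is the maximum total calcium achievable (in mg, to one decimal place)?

189.6 mg

Calcium per dollar: whole-barley bread 182.5, hummus 132.5, eggs 86, banana 24.
Take 1 serving of whole-barley bread: spends $0.40, +73.0 mg calcium (running total 73.0 mg).
Take 1 serving of hummus: spends $0.40, +53.0 mg calcium (running total 126.0 mg).
Take 1.48 servings of eggs: spends $0.74, +63.6 mg calcium (running total 189.6 mg).
Greedy by best ratio exhausts the cost allowance optimally: 189.6 mg.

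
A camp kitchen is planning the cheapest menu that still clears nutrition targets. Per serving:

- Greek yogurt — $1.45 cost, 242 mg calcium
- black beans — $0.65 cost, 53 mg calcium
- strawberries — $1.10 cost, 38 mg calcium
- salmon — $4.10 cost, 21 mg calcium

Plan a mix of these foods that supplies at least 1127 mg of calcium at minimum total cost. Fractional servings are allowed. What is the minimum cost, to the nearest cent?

Cost per mg of calcium: Greek yogurt $0.0060, black beans $0.0123, strawberries $0.0289, salmon $0.1952.
With no serving limits, use only Greek yogurt: 1127 mg / 242 mg = 4.657 servings × $1.45 = $6.75.

$6.75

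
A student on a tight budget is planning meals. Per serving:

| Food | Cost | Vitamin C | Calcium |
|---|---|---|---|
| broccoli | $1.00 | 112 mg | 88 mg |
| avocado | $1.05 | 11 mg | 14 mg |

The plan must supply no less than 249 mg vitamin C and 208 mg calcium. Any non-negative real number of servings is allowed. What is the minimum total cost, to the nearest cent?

$2.36

Check every corner: each single food scaled to meet both minima, and each pair solved so both constraints bind.
broccoli only: max(249/112, 208/88) = 2.364 servings → $2.36.
avocado only: max(249/11, 208/14) = 22.64 servings → $23.77.
broccoli + avocado with both tight: 1.997 servings and 2.307 servings → $4.42.
Cheapest feasible corner: $2.36.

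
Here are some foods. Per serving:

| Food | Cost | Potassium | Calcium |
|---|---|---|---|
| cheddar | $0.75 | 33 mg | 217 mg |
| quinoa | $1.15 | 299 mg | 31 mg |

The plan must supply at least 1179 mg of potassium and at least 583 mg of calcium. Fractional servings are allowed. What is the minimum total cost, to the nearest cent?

$5.88

cheddar only: max(1179/33, 583/217) = 35.73 servings → $26.80.
quinoa only: max(1179/299, 583/31) = 18.81 servings → $21.63.
cheddar + quinoa with both tight: 2.157 servings and 3.705 servings → $5.88.
So the least-cost plan costs $5.88.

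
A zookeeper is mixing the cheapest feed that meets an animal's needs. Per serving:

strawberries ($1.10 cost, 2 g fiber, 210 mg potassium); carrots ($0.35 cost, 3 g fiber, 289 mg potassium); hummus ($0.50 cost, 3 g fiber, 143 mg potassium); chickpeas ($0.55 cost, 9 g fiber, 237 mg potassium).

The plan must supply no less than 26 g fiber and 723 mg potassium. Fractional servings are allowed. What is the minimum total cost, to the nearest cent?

Compare the cost at each extreme point of the feasible region.
strawberries only: max(26/2, 723/210) = 13 servings → $14.30.
carrots only: max(26/3, 723/289) = 8.667 servings → $3.03.
hummus only: max(26/3, 723/143) = 8.667 servings → $4.33.
chickpeas only: max(26/9, 723/237) = 3.051 servings → $1.68.
strawberries + carrots: the both-tight solution has a negative serving — not a feasible corner.
strawberries + hummus: intersection lies outside the first quadrant.
strawberries + chickpeas with both tight: 0.2436 servings and 2.835 servings → $1.83.
carrots + hummus: intersection lies outside the first quadrant.
carrots + chickpeas with both tight: 0.1825 servings and 2.828 servings → $1.62.
hummus + chickpeas with both tight: 0.599 servings and 2.689 servings → $1.78.
Cheapest feasible corner: $1.62.

$1.62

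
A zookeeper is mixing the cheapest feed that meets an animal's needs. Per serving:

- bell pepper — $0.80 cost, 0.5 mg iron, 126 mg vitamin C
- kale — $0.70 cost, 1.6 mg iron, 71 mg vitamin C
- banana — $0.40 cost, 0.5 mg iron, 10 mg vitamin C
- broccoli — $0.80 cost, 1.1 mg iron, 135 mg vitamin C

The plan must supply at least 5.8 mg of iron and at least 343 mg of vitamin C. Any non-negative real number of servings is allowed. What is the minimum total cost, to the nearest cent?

Compare the cost at each extreme point of the feasible region.
bell pepper only: max(5.8/0.5, 343/126) = 11.6 servings → $9.28.
kale only: max(5.8/1.6, 343/71) = 4.831 servings → $3.38.
banana only: max(5.8/0.5, 343/10) = 34.3 servings → $13.72.
broccoli only: max(5.8/1.1, 343/135) = 5.273 servings → $4.22.
bell pepper + kale with both tight: 0.8248 servings and 3.367 servings → $3.02.
bell pepper + banana with both tight: 1.957 servings and 9.643 servings → $5.42.
bell pepper + broccoli with both targets exact would need a negative amount; discard.
kale + banana: the both-tight solution has a negative serving — not a feasible corner.
kale + broccoli with both tight: 2.942 servings and 0.9935 servings → $2.85.
banana + broccoli with both tight: 7.181 servings and 2.009 servings → $4.48.
Cheapest feasible corner: $2.85.

$2.85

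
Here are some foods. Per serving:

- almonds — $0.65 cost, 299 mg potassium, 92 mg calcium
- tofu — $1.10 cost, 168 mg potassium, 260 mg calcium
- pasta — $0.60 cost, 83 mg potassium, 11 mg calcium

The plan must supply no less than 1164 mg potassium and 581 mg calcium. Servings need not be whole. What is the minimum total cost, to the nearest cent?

$3.32

Minimising a linear cost over {potassium ≥ 1164, calcium ≥ 581, servings ≥ 0} — the optimum is at a vertex, using one or two foods.
almonds only: max(1164/299, 581/92) = 6.315 servings → $4.10.
tofu only: max(1164/168, 581/260) = 6.929 servings → $7.62.
pasta only: max(1164/83, 581/11) = 52.82 servings → $31.69.
almonds + tofu with both tight: 3.292 servings and 1.07 servings → $3.32.
almonds + pasta: intersection lies outside the first quadrant.
tofu + pasta with both tight: 1.795 servings and 10.39 servings → $8.21.
The minimum over all feasible corners is $3.32.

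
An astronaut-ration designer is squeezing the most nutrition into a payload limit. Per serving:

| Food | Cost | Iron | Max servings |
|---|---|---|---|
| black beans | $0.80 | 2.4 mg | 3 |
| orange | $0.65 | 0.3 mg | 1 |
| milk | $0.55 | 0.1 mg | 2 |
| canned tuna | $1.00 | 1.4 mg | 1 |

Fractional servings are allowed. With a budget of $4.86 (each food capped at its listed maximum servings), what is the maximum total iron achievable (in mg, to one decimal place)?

9.0 mg

Iron per dollar: black beans 3, canned tuna 1.4, orange 0.4615, milk 0.1818.
Take 3 servings of black beans: spends $2.40, +7.2 mg iron (running total 7.2 mg).
Take 1 serving of canned tuna: spends $1.00, +1.4 mg iron (running total 8.6 mg).
Take 1 serving of orange: spends $0.65, +0.3 mg iron (running total 8.9 mg).
Take 1.473 servings of milk: spends $0.81, +0.1 mg iron (running total 9.0 mg).
Filling greedily by iron-per-dollar is optimal for one linear limit, giving 9.0 mg.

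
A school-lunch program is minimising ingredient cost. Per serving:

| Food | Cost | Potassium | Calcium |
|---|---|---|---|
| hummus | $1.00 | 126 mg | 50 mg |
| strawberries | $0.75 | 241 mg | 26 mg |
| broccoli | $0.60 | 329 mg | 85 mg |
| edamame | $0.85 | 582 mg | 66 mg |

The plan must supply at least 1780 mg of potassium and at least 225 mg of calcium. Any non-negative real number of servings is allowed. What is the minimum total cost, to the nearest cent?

$2.66

With two linear requirements the optimum uses one or two foods; enumerate the corners.
hummus only: max(1780/126, 225/50) = 14.13 servings → $14.13.
strawberries only: max(1780/241, 225/26) = 8.654 servings → $6.49.
broccoli only: max(1780/329, 225/85) = 5.41 servings → $3.25.
edamame only: max(1780/582, 225/66) = 3.409 servings → $2.90.
hummus + strawberries with both tight: 0.9055 servings and 6.912 servings → $6.09.
hummus + broccoli: intersection lies outside the first quadrant.
hummus + edamame with both tight: 0.6481 servings and 2.918 servings → $3.13.
strawberries + broccoli with both tight: 6.477 servings and 0.6659 servings → $5.26.
strawberries + edamame with both targets exact would need a negative amount; discard.
broccoli + edamame with both tight: 0.4853 servings and 2.784 servings → $2.66.
The minimum over all feasible corners is $2.66.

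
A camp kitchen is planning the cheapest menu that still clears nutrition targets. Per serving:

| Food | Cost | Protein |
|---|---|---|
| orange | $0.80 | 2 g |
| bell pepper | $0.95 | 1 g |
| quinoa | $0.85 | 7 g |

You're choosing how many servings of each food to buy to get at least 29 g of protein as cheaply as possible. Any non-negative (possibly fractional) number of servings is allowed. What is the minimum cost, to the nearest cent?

Cost per g of protein: quinoa $0.1214, orange $0.4000, bell pepper $0.9500.
With no serving limits, use only quinoa: 29 g / 7 g = 4.143 servings × $0.85 = $3.52.

$3.52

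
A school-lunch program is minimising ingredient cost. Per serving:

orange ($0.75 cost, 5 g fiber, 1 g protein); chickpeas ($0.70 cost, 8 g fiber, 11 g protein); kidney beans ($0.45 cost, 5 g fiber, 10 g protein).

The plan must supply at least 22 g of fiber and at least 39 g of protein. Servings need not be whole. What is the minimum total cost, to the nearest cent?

Minimising a linear cost over {fiber ≥ 22, protein ≥ 39, servings ≥ 0} — the optimum is at a vertex, using one or two foods.
orange only: max(22/5, 39/1) = 39 servings → $29.25.
chickpeas only: max(22/8, 39/11) = 3.545 servings → $2.48.
kidney beans only: max(22/5, 39/10) = 4.4 servings → $1.98.
orange + chickpeas with both targets exact would need a negative amount; discard.
orange + kidney beans with both tight: 0.5556 servings and 3.844 servings → $2.15.
chickpeas + kidney beans with both tight: 1 serving and 2.8 servings → $1.96.
The minimum over all feasible corners is $1.96.

$1.96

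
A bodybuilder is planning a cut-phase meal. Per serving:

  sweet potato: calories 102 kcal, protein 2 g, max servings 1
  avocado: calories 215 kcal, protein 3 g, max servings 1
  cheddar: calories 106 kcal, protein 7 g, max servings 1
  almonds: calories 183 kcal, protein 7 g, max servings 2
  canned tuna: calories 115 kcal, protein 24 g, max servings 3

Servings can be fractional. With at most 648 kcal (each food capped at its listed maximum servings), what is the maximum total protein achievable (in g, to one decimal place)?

86.5 g

Protein per kcal: canned tuna 0.2087, cheddar 0.06604, almonds 0.03825, sweet potato 0.01961, avocado 0.01395.
Take 3 servings of canned tuna: uses 345 kcal, +72.0 g protein (running total 72.0 g).
Take 1 serving of cheddar: uses 106 kcal, +7.0 g protein (running total 79.0 g).
Take 1.077 servings of almonds: uses 197 kcal, +7.5 g protein (running total 86.5 g).
Filling greedily by protein-per-kcal is optimal for one linear limit, giving 86.5 g.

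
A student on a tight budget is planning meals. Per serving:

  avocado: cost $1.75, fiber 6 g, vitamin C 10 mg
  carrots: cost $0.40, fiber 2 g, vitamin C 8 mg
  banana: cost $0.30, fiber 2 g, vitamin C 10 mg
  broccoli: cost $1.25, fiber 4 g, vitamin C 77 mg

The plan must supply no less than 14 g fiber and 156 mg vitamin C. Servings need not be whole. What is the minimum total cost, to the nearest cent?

$3.08

avocado only: max(14/6, 156/10) = 15.6 servings → $27.30.
carrots only: max(14/2, 156/8) = 19.5 servings → $7.80.
banana only: max(14/2, 156/10) = 15.6 servings → $4.68.
broccoli only: max(14/4, 156/77) = 3.5 servings → $4.38.
avocado + carrots: intersection lies outside the first quadrant.
avocado + banana with both targets exact would need a negative amount; discard.
avocado + broccoli with both tight: 1.076 servings and 1.886 servings → $4.24.
carrots + banana: the both-tight solution has a negative serving — not a feasible corner.
carrots + broccoli with both tight: 3.721 servings and 1.639 servings → $3.54.
banana + broccoli with both tight: 3.982 servings and 1.509 servings → $3.08.
The minimum over all feasible corners is $3.08.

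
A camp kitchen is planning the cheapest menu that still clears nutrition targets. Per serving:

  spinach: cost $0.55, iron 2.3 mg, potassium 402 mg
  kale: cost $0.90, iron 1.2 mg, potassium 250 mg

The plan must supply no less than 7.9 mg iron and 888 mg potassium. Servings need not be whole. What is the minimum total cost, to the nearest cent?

This is a tiny linear program; its minimum lies at a vertex of the feasible set. List the vertices and price them.
spinach only: max(7.9/2.3, 888/402) = 3.435 servings → $1.89.
kale only: max(7.9/1.2, 888/250) = 6.583 servings → $5.92.
spinach + kale: the both-tight solution has a negative serving — not a feasible corner.
The minimum over all feasible corners is $1.89.

$1.89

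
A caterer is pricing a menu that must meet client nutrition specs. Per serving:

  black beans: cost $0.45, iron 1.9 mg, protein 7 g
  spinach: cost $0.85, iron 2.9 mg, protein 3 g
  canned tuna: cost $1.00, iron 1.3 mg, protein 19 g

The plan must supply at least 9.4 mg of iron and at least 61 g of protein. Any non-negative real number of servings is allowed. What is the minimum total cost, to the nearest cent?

$3.51

A basic optimal solution has at most two foods positive. Try each food alone and each pair with both targets met exactly.
black beans only: max(9.4/1.9, 61/7) = 8.714 servings → $3.92.
spinach only: max(9.4/2.9, 61/3) = 20.33 servings → $17.28.
canned tuna only: max(9.4/1.3, 61/19) = 7.231 servings → $7.23.
black beans + spinach with both targets exact would need a negative amount; discard.
black beans + canned tuna with both tight: 3.678 servings and 1.856 servings → $3.51.
spinach + canned tuna with both tight: 1.939 servings and 2.904 servings → $4.55.
The minimum over all feasible corners is $3.51.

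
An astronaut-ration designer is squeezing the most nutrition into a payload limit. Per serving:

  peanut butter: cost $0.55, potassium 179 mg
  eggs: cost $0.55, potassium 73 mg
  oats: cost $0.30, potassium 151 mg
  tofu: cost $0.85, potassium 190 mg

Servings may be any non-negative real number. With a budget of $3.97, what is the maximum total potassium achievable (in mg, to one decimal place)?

1998.2 mg

Potassium per dollar: oats 503.3, peanut butter 325.5, tofu 223.5, eggs 132.7.
With no serving limits, spend the whole cost allowance on oats: $3.97 / $0.30 × 151 mg = 1998.2 mg.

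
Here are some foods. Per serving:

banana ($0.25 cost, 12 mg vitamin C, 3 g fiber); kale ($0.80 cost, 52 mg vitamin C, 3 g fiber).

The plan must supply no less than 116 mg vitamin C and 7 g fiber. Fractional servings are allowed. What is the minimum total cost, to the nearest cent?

At the optimum either one food covers both requirements or two foods hit both targets exactly; no other combination can be cheaper.
banana only: max(116/12, 7/3) = 9.667 servings → $2.42.
kale only: max(116/52, 7/3) = 2.333 servings → $1.87.
banana + kale with both tight: 0.1333 servings and 2.2 servings → $1.79.
So the least-cost plan costs $1.79.

$1.79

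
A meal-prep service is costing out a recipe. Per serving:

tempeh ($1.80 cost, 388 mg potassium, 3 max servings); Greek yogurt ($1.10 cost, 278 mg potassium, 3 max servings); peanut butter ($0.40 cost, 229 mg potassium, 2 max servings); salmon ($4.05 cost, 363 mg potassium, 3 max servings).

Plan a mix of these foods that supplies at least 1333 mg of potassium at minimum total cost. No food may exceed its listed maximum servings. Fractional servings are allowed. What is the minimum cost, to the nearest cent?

Cost per mg of potassium: peanut butter $0.0017, Greek yogurt $0.0040, tempeh $0.0046, salmon $0.0112.
Take 2 servings of peanut butter: +458.0 mg potassium for $0.80 (total $0.80, still need 875.0 mg).
Take 3 servings of Greek yogurt: +834.0 mg potassium for $3.30 (total $4.10, still need 41.0 mg).
Take 0.1057 servings of tempeh: +41.0 mg potassium for $0.19 (total $4.29, still need 0.0 mg).
Filling from the cheapest source first is optimal under one linear minimum: $4.29.

$4.29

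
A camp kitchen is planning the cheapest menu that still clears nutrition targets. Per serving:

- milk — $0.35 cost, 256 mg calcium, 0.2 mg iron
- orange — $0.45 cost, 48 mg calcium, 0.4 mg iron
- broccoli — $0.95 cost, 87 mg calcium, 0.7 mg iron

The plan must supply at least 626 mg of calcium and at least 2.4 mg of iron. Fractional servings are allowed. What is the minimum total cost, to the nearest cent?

$2.88

With two linear requirements the optimum uses one or two foods; enumerate the corners.
milk only: max(626/256, 2.4/0.2) = 12 servings → $4.20.
orange only: max(626/48, 2.4/0.4) = 13.04 servings → $5.87.
broccoli only: max(626/87, 2.4/0.7) = 7.195 servings → $6.84.
milk + orange with both tight: 1.457 servings and 5.272 servings → $2.88.
milk + broccoli with both tight: 1.418 servings and 3.023 servings → $3.37.
orange + broccoli: the both-tight solution has a negative serving — not a feasible corner.
The minimum over all feasible corners is $2.88.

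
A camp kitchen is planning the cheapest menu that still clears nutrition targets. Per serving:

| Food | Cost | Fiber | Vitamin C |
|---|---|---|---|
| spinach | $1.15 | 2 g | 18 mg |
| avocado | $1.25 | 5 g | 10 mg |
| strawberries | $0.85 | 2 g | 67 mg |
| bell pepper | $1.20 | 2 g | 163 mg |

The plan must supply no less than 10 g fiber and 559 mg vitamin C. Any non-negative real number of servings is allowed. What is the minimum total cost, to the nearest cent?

The cheapest plan sits at a corner of the feasible region — with two constraints it uses at most two foods.
spinach only: max(10/2, 559/18) = 31.06 servings → $35.71.
avocado only: max(10/5, 559/10) = 55.9 servings → $69.88.
strawberries only: max(10/2, 559/67) = 8.343 servings → $7.09.
bell pepper only: max(10/2, 559/163) = 5 servings → $6.00.
spinach + avocado: the both-tight solution has a negative serving — not a feasible corner.
spinach + strawberries: the both-tight solution has a negative serving — not a feasible corner.
spinach + bell pepper with both tight: 1.766 servings and 3.234 servings → $5.91.
avocado + strawberries: the both-tight solution has a negative serving — not a feasible corner.
avocado + bell pepper with both tight: 0.644 servings and 3.39 servings → $4.87.
strawberries + bell pepper with both tight: 2.667 servings and 2.333 servings → $5.07.
So the least-cost plan costs $4.87.

$4.87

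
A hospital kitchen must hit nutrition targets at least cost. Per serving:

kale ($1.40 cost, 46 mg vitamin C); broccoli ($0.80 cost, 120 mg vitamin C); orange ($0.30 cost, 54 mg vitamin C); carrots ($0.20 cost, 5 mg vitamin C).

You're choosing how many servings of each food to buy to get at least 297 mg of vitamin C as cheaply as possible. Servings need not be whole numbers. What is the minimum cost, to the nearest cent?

Cost per mg of vitamin C: orange $0.0056, broccoli $0.0067, kale $0.0304, carrots $0.0400.
With no serving limits, use only orange: 297 mg / 54 mg = 5.5 servings × $0.30 = $1.65.

$1.65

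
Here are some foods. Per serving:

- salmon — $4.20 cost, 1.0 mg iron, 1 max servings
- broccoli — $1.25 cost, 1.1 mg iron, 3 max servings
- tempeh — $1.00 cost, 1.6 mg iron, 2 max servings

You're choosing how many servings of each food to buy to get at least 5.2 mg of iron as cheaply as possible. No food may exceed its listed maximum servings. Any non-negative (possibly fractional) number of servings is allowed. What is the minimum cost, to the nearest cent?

Cost per mg of iron: tempeh $0.6250, broccoli $1.1364, salmon $4.2000.
Take 2 servings of tempeh: +3.2 mg iron for $2.00 (total $2.00, still need 2.0 mg).
Take 1.818 servings of broccoli: +2.0 mg iron for $2.27 (total $4.27, still need 0.0 mg).
Filling from the cheapest source first is optimal under one linear minimum: $4.27.

$4.27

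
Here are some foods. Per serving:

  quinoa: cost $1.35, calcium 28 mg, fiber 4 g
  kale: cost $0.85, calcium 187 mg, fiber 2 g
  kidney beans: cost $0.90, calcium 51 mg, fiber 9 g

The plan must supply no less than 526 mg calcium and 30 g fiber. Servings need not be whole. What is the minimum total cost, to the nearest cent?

$4.32

A basic optimal solution has at most two foods positive. Try each food alone and each pair with both targets met exactly.
quinoa only: max(526/28, 30/4) = 18.79 servings → $25.36.
kale only: max(526/187, 30/2) = 15 servings → $12.75.
kidney beans only: max(526/51, 30/9) = 10.31 servings → $9.28.
quinoa + kale with both tight: 6.587 servings and 1.827 servings → $10.44.
quinoa + kidney beans with both targets exact would need a negative amount; discard.
kale + kidney beans with both tight: 2.027 servings and 2.883 servings → $4.32.
Cheapest feasible corner: $4.32.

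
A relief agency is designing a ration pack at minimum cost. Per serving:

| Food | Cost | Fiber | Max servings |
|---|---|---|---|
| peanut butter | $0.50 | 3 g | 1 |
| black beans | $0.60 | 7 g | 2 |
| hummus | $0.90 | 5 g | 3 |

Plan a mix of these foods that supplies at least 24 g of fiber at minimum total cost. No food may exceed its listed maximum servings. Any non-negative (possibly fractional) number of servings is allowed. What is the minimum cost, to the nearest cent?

Cost per g of fiber: black beans $0.0857, peanut butter $0.1667, hummus $0.1800.
Take 2 servings of black beans: +14.0 g fiber for $1.20 (total $1.20, still need 10.0 g).
Take 1 serving of peanut butter: +3.0 g fiber for $0.50 (total $1.70, still need 7.0 g).
Take 1.4 servings of hummus: +7.0 g fiber for $1.26 (total $2.96, still need 0.0 g).
Greedy by cheapest-per-g is optimal for a single linear constraint, so the minimum cost is $2.96.

$2.96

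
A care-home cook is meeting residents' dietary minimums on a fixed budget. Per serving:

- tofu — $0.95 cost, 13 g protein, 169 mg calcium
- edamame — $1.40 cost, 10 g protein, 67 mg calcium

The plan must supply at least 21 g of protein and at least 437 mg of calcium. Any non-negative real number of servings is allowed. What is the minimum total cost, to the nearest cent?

Check every corner: each single food scaled to meet both minima, and each pair solved so both constraints bind.
tofu only: max(21/13, 437/169) = 2.586 servings → $2.46.
edamame only: max(21/10, 437/67) = 6.522 servings → $9.13.
tofu + edamame: the both-tight solution has a negative serving — not a feasible corner.
Cheapest feasible corner: $2.46.

$2.46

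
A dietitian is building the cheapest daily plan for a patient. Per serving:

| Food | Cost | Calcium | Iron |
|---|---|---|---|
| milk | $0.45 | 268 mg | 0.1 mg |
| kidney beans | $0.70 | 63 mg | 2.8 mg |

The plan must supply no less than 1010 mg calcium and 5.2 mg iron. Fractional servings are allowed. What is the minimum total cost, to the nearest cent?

$2.73

milk only: max(1010/268, 5.2/0.1) = 52 servings → $23.40.
kidney beans only: max(1010/63, 5.2/2.8) = 16.03 servings → $11.22.
milk + kidney beans with both tight: 3.36 servings and 1.737 servings → $2.73.
So the least-cost plan costs $2.73.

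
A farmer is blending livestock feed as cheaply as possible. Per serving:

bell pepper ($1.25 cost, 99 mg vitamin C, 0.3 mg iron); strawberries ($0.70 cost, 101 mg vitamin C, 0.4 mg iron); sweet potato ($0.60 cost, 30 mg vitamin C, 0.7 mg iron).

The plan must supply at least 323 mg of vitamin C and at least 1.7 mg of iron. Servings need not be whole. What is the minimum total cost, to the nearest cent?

Check every corner: each single food scaled to meet both minima, and each pair solved so both constraints bind.
bell pepper only: max(323/99, 1.7/0.3) = 5.667 servings → $7.08.
strawberries only: max(323/101, 1.7/0.4) = 4.25 servings → $2.98.
sweet potato only: max(323/30, 1.7/0.7) = 10.77 servings → $6.46.
bell pepper + strawberries: the both-tight solution has a negative serving — not a feasible corner.
bell pepper + sweet potato with both tight: 2.904 servings and 1.184 servings → $4.34.
strawberries + sweet potato with both tight: 2.983 servings and 0.724 servings → $2.52.
So the least-cost plan costs $2.52.

$2.52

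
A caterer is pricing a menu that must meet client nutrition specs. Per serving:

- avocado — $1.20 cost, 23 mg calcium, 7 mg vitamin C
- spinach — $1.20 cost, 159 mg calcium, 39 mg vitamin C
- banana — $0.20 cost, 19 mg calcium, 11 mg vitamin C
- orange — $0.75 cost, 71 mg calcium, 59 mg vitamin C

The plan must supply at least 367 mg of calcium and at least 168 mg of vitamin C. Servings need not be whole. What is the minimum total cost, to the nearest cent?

$3.17

avocado only: max(367/23, 168/7) = 24 servings → $28.80.
spinach only: max(367/159, 168/39) = 4.308 servings → $5.17.
banana only: max(367/19, 168/11) = 19.32 servings → $3.86.
orange only: max(367/71, 168/59) = 5.169 servings → $3.88.
avocado + spinach with both targets exact would need a negative amount; discard.
avocado + banana with both tight: 7.042 servings and 10.79 servings → $10.61.
avocado + orange with both tight: 11.31 servings and 1.506 servings → $14.70.
spinach + banana with both tight: 0.8383 servings and 12.3 servings → $3.47.
spinach + orange with both tight: 1.471 servings and 1.875 servings → $3.17.
banana + orange with both targets exact would need a negative amount; discard.
So the least-cost plan costs $3.17.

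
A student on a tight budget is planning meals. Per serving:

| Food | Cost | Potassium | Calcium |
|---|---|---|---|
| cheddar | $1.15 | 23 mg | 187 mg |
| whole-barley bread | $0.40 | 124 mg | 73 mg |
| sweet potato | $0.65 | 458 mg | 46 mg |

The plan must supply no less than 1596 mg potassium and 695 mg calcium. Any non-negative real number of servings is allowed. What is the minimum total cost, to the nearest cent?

cheddar only: max(1596/23, 695/187) = 69.39 servings → $79.80.
whole-barley bread only: max(1596/124, 695/73) = 12.87 servings → $5.15.
sweet potato only: max(1596/458, 695/46) = 15.11 servings → $9.82.
cheddar + whole-barley bread: intersection lies outside the first quadrant.
cheddar + sweet potato with both tight: 2.895 servings and 3.339 servings → $5.50.
whole-barley bread + sweet potato with both tight: 8.831 servings and 1.094 servings → $4.24.
So the least-cost plan costs $4.24.

$4.24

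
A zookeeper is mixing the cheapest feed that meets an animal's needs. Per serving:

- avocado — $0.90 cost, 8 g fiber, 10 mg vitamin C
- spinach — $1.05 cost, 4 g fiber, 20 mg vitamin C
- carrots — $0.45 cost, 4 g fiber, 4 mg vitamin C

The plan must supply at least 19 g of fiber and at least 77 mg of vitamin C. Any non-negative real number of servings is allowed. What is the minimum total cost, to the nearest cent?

$4.27

An LP optimum is at a vertex; with two nutrient constraints at most two foods are used. Check each candidate.
avocado only: max(19/8, 77/10) = 7.7 servings → $6.93.
spinach only: max(19/4, 77/20) = 4.75 servings → $4.99.
carrots only: max(19/4, 77/4) = 19.25 servings → $8.66.
avocado + spinach with both tight: 0.6 servings and 3.55 servings → $4.27.
avocado + carrots: intersection lies outside the first quadrant.
spinach + carrots with both tight: 3.625 servings and 1.125 servings → $4.31.
Cheapest feasible corner: $4.27.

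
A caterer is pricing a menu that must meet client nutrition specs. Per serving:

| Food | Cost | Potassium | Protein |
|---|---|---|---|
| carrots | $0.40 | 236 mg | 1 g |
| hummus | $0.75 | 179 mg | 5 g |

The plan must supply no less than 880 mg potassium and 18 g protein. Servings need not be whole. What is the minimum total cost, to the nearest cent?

$2.99

This is a tiny linear program; its minimum lies at a vertex of the feasible set. List the vertices and price them.
carrots only: max(880/236, 18/1) = 18 servings → $7.20.
hummus only: max(880/179, 18/5) = 4.916 servings → $3.69.
carrots + hummus with both tight: 1.177 servings and 3.365 servings → $2.99.
Cheapest feasible corner: $2.99.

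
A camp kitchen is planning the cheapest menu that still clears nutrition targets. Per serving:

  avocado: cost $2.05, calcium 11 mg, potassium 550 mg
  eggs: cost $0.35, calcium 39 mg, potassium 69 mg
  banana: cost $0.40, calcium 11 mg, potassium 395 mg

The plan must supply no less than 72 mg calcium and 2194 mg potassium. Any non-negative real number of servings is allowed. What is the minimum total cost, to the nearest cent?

$2.30

The cheapest plan sits at a corner of the feasible region — with two constraints it uses at most two foods.
avocado only: max(72/11, 2194/550) = 6.545 servings → $13.42.
eggs only: max(72/39, 2194/69) = 31.8 servings → $11.13.
banana only: max(72/11, 2194/395) = 6.545 servings → $2.62.
avocado + eggs with both tight: 3.895 servings and 0.7475 servings → $8.25.
avocado + banana: intersection lies outside the first quadrant.
eggs + banana with both tight: 0.294 servings and 5.503 servings → $2.30.
The minimum over all feasible corners is $2.30.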